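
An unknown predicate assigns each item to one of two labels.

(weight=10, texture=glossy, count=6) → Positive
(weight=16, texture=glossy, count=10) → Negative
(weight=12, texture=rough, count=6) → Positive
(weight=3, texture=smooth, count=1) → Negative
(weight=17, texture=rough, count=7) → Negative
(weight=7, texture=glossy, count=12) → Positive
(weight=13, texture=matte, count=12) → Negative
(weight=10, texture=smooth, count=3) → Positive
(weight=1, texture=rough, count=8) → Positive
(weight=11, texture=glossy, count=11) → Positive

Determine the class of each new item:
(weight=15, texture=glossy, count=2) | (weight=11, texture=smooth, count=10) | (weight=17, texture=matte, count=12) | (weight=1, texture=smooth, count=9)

All 'Positive' examples share one property — weight ≤ 12 AND count ≥ 3 — and every 'Negative' example lacks it.
(weight=15, texture=glossy, count=2) → weight = 15, count = 2 → Negative.
(weight=11, texture=smooth, count=10) → weight = 11, count = 10 → Positive.
(weight=17, texture=matte, count=12) → weight = 17, count = 12 → Negative.
(weight=1, texture=smooth, count=9) → weight = 1, count = 9 → Positive.

Negative, Positive, Negative, Positive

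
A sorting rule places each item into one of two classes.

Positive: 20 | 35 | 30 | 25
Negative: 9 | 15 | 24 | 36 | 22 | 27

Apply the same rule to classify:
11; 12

Negative, Negative

The distinguishing property — multiple of 5 AND at least 20 — holds for all the 'Positive' cases and none of the 'Negative' cases.
11: 11 = 5·2 + 1, 11 < 20 — fails this test, so Negative.
12: 12 = 5·2 + 2, 12 < 20 — fails this test, so Negative.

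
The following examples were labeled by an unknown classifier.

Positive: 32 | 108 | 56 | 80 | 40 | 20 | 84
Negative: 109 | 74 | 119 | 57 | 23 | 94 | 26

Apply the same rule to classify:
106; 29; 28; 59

Negative, Negative, Positive, Negative

Comparing the two groups points to one rule — multiple of 4.
106 — 106 = 4·26 + 2, hence Negative.
29 — 29 = 4·7 + 1, hence Negative.
28 — 28 = 4·7, hence Positive.
59 — 59 = 4·14 + 3, hence Negative.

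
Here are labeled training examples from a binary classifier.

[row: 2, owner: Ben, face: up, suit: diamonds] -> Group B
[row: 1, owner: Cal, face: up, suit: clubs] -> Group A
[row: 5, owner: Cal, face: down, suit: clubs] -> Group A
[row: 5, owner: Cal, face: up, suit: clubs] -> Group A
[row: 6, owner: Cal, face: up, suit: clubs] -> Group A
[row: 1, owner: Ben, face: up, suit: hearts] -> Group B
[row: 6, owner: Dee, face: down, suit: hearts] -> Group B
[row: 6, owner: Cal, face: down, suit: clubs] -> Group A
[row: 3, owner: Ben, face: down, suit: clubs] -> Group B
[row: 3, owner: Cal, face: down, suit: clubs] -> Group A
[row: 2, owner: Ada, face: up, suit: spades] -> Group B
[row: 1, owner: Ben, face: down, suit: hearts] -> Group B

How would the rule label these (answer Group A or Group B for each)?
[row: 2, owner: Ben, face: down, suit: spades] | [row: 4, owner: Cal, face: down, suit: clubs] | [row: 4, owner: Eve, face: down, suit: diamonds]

Group B, Group A, Group B

Looking at the examples, the only property every 'Group A' case has and every 'Group B' case lacks is: owner is Cal.
[row: 2, owner: Ben, face: down, suit: spades] — owner is Ben, hence Group B. [row: 4, owner: Cal, face: down, suit: clubs] — owner is Cal, hence Group A. [row: 4, owner: Eve, face: down, suit: diamonds] — owner is Eve, hence Group B.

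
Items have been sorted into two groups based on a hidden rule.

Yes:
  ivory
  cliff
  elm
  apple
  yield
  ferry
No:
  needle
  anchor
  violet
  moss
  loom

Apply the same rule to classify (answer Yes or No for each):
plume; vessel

Yes, No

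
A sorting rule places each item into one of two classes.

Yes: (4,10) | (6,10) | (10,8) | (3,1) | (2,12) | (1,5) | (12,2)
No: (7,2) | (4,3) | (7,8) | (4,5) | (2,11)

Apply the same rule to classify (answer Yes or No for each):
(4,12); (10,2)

A rule that fits every label: sum is even — true of each 'Yes' example, false of each 'No' one.
(4,12) → 4+12 = 16 → Yes.
(10,2) → 10+2 = 12 → Yes.

Yes, Yes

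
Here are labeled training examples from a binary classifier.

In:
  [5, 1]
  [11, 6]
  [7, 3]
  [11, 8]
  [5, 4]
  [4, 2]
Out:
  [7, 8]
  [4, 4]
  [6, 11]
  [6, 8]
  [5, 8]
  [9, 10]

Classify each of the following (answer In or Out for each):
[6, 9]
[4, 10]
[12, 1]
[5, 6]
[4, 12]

Out, Out, In, Out, Out

Every 'In' example satisfies: first > second. None of the 'Out' examples do.
[6, 9]: 6 < 9 — doesn't qualify, so Out.
[4, 10]: 4 < 10 — doesn't qualify, so Out.
[12, 1]: 12 > 1 — has this property, so In.
[5, 6]: 5 < 6 — doesn't qualify, so Out.
[4, 12]: 4 < 12 — doesn't qualify, so Out.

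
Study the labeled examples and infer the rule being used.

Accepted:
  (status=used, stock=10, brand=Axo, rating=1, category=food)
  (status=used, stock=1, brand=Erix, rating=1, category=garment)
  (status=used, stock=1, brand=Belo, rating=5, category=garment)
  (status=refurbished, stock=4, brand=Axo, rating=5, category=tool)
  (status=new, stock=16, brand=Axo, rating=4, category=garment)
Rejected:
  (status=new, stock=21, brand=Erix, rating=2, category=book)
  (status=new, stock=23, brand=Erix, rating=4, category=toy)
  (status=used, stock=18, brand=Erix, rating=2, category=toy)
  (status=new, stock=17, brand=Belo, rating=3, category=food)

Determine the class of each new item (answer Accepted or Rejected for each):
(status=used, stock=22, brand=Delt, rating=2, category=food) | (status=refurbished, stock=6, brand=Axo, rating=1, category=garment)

Rejected, Accepted

All 'Accepted' examples share one property — stock ≤ 16 — and every 'Rejected' example lacks it.
(status=used, stock=22, brand=Delt, rating=2, category=food) → stock = 22 → Rejected. (status=refurbished, stock=6, brand=Axo, rating=1, category=garment) → stock = 6 → Accepted.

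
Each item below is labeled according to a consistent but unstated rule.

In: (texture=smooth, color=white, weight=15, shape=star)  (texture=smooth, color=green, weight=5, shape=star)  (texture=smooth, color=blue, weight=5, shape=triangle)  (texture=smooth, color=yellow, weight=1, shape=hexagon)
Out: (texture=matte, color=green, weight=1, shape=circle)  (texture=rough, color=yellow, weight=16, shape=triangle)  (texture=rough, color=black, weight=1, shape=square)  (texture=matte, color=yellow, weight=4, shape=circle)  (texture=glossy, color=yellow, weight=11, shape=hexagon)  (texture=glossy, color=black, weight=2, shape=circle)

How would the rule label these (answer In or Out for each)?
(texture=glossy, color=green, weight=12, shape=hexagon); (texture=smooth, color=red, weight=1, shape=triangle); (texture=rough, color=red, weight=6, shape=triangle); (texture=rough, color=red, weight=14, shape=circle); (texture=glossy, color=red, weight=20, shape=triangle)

The distinguishing property — texture is smooth — holds for all the 'In' cases and none of the 'Out' cases.

Out, In, Out, Out, Out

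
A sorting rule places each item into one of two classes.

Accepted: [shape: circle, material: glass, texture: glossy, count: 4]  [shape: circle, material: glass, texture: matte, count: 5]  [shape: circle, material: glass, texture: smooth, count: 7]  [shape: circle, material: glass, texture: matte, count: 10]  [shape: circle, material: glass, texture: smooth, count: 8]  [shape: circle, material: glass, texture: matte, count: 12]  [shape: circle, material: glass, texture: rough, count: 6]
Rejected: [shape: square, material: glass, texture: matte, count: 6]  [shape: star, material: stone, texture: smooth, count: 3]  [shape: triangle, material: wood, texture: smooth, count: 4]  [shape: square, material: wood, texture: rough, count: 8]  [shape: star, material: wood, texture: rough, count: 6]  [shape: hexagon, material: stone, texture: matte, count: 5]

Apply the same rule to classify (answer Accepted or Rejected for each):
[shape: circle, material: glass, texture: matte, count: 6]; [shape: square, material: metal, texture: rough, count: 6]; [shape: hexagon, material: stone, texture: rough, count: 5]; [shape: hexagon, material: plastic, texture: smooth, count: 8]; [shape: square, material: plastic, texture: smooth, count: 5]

Accepted, Rejected, Rejected, Rejected, Rejected

The distinguishing property — shape is circle — holds for all the 'Accepted' cases and none of the 'Rejected' cases.
[shape: circle, material: glass, texture: matte, count: 6]: shape is circle, has this property → Accepted.
[shape: square, material: metal, texture: rough, count: 6]: shape is square, doesn't match → Rejected.
[shape: hexagon, material: stone, texture: rough, count: 5]: shape is hexagon, doesn't match → Rejected.
[shape: hexagon, material: plastic, texture: smooth, count: 8]: shape is hexagon, doesn't match → Rejected.
[shape: square, material: plastic, texture: smooth, count: 5]: shape is square, doesn't match → Rejected.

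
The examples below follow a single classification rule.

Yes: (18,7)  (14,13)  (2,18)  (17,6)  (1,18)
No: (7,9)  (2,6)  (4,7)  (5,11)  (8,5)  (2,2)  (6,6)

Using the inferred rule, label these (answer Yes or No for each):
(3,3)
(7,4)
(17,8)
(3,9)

No, No, Yes, No

The rule appears to be: sum ≥ 19.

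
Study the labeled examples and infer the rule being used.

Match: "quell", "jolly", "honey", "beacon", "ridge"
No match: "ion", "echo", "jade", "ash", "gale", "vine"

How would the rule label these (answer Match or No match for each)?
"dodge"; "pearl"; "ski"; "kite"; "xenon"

Match, Match, No match, No match, Match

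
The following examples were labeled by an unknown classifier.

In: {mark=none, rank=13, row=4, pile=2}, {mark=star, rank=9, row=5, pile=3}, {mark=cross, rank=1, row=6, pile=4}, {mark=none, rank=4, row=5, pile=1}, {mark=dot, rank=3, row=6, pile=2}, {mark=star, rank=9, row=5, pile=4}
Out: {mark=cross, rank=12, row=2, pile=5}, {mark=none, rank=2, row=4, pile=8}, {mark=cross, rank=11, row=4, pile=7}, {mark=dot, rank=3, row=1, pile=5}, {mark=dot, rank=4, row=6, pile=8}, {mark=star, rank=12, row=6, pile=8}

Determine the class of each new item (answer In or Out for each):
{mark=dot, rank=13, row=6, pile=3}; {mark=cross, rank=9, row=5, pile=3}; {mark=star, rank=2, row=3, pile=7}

All 'In' examples share one property — pile ≤ 4 — and every 'Out' example lacks it.
{mark=dot, rank=13, row=6, pile=3}: pile = 3 — matches, so In. {mark=cross, rank=9, row=5, pile=3}: pile = 3 — matches, so In. {mark=star, rank=2, row=3, pile=7}: pile = 7 — does not satisfy this, so Out.

In, In, Out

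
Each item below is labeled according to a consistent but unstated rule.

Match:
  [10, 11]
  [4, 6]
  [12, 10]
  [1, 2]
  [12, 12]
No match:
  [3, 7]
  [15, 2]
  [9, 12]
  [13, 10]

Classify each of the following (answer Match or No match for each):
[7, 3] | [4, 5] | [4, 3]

The pattern is that an item is 'Match' exactly when: |first − second| ≤ 2.
[7, 3]: |7−3| = 4 — doesn't qualify, so No match. [4, 5]: |4−5| = 1 — satisfies this, so Match. [4, 3]: |4−3| = 1 — satisfies this, so Match.

No match, Match, Match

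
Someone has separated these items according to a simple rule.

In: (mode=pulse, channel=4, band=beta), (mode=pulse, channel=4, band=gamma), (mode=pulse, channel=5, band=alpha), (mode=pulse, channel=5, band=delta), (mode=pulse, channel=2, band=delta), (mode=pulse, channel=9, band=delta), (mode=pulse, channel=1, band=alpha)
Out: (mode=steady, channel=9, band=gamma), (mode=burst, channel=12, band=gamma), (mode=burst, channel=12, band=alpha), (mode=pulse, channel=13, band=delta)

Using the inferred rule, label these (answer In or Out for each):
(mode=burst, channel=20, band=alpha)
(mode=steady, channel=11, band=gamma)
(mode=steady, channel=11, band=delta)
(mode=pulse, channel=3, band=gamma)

Out, Out, Out, In

The rule appears to be: mode is pulse AND channel ≤ 9.
(mode=burst, channel=20, band=alpha): Out (mode is burst, channel = 20). (mode=steady, channel=11, band=gamma): Out (mode is steady, channel = 11). (mode=steady, channel=11, band=delta): Out (mode is steady, channel = 11). (mode=pulse, channel=3, band=gamma): In (mode is pulse, channel = 3).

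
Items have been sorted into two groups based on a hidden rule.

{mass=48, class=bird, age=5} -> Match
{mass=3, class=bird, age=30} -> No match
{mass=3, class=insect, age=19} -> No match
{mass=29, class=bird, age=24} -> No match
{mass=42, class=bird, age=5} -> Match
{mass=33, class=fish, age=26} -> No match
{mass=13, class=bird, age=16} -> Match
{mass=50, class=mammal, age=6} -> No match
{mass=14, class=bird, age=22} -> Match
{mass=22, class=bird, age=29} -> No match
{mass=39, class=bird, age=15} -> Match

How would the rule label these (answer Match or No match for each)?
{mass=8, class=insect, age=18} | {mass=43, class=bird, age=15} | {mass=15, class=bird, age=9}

The pattern is that an item is 'Match' exactly when: class is bird AND age ≤ 22.
{mass=8, class=insect, age=18}: No match (class is insect, age = 18).
{mass=43, class=bird, age=15}: Match (class is bird, age = 15).
{mass=15, class=bird, age=9}: Match (class is bird, age = 9).

No match, Match, Match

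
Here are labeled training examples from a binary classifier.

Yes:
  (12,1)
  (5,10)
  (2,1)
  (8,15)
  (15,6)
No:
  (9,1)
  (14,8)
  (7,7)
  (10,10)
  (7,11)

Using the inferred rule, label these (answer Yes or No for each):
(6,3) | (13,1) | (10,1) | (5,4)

Yes, No, Yes, Yes

The distinguishing property — sum is odd — holds for all the 'Yes' cases and none of the 'No' cases.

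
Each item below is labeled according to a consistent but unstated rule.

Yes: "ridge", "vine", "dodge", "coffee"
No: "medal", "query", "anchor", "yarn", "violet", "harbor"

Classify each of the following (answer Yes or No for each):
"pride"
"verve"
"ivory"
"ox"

A rule that fits every label: ends with 'e' — true of each 'Yes' example, false of each 'No' one.
"pride": ends with 'e', matches → Yes. "verve": ends with 'e', matches → Yes. "ivory": ends with 'y', does not pass → No. "ox": ends with 'x', does not pass → No.

Yes, Yes, No, No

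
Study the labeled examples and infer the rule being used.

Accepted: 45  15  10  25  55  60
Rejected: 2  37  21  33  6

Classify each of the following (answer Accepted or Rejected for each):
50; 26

Comparing the two groups points to one rule — multiple of 5.
50: 50 = 5·10, meets the rule → Accepted. 26: 26 = 5·5 + 1, doesn't match → Rejected.

Accepted, Rejected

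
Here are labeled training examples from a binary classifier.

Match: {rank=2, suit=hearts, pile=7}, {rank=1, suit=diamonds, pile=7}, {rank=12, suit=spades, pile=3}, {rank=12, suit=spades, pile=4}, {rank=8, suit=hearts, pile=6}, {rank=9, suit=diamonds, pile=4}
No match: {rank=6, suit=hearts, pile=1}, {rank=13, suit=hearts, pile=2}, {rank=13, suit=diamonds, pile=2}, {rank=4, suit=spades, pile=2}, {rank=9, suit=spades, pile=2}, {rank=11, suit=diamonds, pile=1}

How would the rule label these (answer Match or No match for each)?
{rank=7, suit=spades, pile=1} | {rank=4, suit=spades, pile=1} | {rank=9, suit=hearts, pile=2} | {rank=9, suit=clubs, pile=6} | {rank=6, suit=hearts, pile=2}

No match, No match, No match, Match, No match

The rule appears to be: pile ≥ 3.
{rank=7, suit=spades, pile=1}: No match (pile = 1).
{rank=4, suit=spades, pile=1}: No match (pile = 1).
{rank=9, suit=hearts, pile=2}: No match (pile = 2).
{rank=9, suit=clubs, pile=6}: Match (pile = 6).
{rank=6, suit=hearts, pile=2}: No match (pile = 2).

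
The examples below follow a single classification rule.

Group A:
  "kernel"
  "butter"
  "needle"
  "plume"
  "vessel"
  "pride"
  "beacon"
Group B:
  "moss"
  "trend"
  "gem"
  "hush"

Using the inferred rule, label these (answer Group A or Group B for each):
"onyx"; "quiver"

Group B, Group A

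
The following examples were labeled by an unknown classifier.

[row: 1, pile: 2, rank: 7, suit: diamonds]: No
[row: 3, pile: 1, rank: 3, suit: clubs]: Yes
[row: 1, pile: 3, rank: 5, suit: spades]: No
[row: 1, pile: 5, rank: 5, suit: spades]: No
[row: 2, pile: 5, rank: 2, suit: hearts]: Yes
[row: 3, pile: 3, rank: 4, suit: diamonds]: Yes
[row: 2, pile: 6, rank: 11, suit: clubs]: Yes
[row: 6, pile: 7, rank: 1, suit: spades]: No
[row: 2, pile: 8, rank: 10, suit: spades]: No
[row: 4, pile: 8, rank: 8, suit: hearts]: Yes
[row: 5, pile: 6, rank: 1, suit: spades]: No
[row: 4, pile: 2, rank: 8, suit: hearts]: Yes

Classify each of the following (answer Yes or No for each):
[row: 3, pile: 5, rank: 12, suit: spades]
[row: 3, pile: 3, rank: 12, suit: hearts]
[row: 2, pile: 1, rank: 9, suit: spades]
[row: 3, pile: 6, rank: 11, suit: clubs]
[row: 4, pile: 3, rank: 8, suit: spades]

No, Yes, No, Yes, No

The common property of the 'Yes' items is: suit is not spades AND row ≥ 2. No 'No' item has it.
[row: 3, pile: 5, rank: 12, suit: spades]: suit is spades, row = 3, does not fit → No.
[row: 3, pile: 3, rank: 12, suit: hearts]: suit is hearts, row = 3, qualifies → Yes.
[row: 2, pile: 1, rank: 9, suit: spades]: suit is spades, row = 2, does not fit → No.
[row: 3, pile: 6, rank: 11, suit: clubs]: suit is clubs, row = 3, qualifies → Yes.
[row: 4, pile: 3, rank: 8, suit: spades]: suit is spades, row = 4, does not fit → No.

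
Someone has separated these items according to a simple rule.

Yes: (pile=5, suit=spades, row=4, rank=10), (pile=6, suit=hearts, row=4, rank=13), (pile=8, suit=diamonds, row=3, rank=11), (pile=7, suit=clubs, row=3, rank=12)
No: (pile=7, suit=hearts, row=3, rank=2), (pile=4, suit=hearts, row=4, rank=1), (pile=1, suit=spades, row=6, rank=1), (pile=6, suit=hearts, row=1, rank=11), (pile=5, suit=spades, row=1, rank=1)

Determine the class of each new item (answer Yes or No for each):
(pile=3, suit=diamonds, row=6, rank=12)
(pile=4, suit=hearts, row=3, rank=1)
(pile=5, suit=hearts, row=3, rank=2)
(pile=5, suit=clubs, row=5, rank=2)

Every 'Yes' example satisfies: rank ≥ 10 AND row ≥ 3. None of the 'No' examples do.
Yes: (pile=3, suit=diamonds, row=6, rank=12), since rank = 12, row = 6. No: (pile=4, suit=hearts, row=3, rank=1), since rank = 1, row = 3. No: (pile=5, suit=hearts, row=3, rank=2), since rank = 2, row = 3. No: (pile=5, suit=clubs, row=5, rank=2), since rank = 2, row = 5.

Yes, No, No, No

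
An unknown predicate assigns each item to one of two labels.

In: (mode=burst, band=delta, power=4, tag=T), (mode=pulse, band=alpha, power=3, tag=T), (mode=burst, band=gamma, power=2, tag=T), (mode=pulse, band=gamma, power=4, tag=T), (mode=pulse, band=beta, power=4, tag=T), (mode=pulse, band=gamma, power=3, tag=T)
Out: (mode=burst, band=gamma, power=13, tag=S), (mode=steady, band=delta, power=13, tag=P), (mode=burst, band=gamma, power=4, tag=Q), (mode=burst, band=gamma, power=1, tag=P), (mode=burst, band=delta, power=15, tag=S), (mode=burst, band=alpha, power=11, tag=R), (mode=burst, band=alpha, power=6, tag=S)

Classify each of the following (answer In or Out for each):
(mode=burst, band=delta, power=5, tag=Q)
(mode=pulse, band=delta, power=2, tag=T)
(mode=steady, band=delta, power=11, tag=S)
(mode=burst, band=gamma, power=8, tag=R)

Out, In, Out, Out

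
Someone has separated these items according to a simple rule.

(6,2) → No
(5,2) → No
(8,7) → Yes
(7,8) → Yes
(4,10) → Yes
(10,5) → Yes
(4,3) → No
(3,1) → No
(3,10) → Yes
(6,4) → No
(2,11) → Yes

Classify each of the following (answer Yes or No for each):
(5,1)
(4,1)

A rule that fits every label: sum ≥ 13 — true of each 'Yes' example, false of each 'No' one.

No, No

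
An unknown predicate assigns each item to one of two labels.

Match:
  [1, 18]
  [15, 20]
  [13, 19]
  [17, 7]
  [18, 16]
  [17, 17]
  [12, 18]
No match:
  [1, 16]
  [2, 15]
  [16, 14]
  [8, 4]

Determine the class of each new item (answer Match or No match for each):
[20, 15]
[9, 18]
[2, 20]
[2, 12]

A rule that fits every label: max ≥ 17 — true of each 'Match' example, false of each 'No match' one.

Match, Match, Match, No match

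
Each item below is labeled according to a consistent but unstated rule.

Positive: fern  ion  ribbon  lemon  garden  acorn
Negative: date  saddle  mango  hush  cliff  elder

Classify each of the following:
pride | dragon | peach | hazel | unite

Negative, Positive, Negative, Negative, Negative

Rule: ends with 'n'. This holds for each 'Positive' example and fails for each 'Negative' one.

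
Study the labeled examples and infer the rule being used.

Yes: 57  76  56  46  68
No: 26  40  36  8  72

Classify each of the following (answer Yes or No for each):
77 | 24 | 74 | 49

Yes, No, Yes, Yes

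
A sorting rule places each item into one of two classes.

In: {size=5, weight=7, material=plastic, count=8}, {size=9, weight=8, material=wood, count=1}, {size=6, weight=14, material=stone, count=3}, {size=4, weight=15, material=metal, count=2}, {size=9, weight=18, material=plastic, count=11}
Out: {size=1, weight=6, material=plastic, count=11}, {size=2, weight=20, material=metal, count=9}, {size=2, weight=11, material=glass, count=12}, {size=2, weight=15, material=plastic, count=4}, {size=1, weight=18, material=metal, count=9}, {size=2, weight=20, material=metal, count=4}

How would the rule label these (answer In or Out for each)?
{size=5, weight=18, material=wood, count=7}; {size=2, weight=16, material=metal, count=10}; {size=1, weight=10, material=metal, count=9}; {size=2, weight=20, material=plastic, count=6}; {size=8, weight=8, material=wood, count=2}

The pattern is that an item is 'In' exactly when: size ≥ 4.
{size=5, weight=18, material=wood, count=7} → size = 5 → In.
{size=2, weight=16, material=metal, count=10} → size = 2 → Out.
{size=1, weight=10, material=metal, count=9} → size = 1 → Out.
{size=2, weight=20, material=plastic, count=6} → size = 2 → Out.
{size=8, weight=8, material=wood, count=2} → size = 8 → In.

In, Out, Out, Out, In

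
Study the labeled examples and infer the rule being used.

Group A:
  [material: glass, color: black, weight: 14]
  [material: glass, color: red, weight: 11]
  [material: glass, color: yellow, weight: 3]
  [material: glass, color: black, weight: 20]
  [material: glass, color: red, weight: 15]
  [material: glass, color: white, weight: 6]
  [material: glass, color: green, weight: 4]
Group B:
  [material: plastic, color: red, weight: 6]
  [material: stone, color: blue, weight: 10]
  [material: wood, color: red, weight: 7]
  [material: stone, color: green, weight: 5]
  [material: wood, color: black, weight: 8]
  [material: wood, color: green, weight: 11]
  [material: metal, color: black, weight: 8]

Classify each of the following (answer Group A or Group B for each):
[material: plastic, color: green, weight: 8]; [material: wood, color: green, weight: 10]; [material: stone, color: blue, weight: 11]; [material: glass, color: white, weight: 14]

Group B, Group B, Group B, Group A

The distinguishing property — material is glass — holds for all the 'Group A' cases and none of the 'Group B' cases.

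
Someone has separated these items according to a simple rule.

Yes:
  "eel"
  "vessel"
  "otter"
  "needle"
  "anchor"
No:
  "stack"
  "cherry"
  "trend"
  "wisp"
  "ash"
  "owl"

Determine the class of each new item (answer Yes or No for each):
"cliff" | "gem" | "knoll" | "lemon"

The distinguishing property — has ≥ 2 vowels — holds for all the 'Yes' cases and none of the 'No' cases.

No, No, No, Yes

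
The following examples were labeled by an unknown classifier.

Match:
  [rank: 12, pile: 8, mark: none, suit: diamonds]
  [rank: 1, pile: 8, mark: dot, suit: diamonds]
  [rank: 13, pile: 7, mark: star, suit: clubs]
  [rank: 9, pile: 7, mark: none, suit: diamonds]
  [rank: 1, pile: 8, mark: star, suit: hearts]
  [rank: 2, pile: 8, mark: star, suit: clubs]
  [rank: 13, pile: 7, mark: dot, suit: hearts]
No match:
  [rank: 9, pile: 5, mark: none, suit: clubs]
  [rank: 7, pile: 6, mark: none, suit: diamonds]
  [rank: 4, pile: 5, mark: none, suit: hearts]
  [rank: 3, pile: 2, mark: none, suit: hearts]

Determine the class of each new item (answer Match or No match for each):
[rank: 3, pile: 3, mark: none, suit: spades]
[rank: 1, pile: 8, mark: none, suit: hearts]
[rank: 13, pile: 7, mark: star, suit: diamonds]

No match, Match, Match

Every 'Match' example satisfies: pile ≥ 7. None of the 'No match' examples do.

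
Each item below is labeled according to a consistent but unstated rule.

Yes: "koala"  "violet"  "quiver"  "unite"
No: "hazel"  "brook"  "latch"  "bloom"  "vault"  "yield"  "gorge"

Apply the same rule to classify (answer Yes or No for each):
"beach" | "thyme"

One predicate separates the groups cleanly: has ≥ 3 vowels.

No, No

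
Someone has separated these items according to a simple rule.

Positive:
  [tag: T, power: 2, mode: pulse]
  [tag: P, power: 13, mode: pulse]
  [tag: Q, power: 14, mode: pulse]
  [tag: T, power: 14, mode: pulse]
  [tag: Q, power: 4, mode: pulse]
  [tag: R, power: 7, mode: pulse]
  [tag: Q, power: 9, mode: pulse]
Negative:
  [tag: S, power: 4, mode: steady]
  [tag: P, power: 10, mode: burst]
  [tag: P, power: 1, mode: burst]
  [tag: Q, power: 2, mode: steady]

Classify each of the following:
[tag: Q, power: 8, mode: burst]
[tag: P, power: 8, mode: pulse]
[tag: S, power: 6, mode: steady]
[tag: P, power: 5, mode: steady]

One predicate separates the groups cleanly: mode is pulse.

Negative, Positive, Negative, Negative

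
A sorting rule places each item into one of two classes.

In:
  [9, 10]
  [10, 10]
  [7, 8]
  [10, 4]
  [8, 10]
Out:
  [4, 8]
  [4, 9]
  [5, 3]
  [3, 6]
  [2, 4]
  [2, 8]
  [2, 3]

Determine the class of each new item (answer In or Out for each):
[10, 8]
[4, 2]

The rule appears to be: sum ≥ 14.
[10, 8]: In (10+8 = 18).
[4, 2]: Out (4+2 = 6).

In, Out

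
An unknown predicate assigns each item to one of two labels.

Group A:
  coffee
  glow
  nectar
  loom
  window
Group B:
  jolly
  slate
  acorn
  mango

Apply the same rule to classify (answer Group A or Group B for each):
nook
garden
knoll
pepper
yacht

Group A, Group A, Group B, Group A, Group B

The common property of the 'Group A' items is: even length. No 'Group B' item has it.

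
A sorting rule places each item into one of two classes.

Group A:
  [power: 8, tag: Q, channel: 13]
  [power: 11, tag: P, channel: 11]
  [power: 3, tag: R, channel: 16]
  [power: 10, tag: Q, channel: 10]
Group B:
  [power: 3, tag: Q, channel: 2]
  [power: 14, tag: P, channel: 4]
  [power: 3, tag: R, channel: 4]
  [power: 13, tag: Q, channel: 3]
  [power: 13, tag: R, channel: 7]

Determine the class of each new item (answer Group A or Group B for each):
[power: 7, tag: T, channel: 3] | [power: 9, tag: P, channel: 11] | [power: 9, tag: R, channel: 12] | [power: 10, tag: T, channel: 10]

Group B, Group A, Group A, Group A

The distinguishing property — channel ≥ 10 — holds for all the 'Group A' cases and none of the 'Group B' cases.
[power: 7, tag: T, channel: 3] — channel = 3, hence Group B. [power: 9, tag: P, channel: 11] — channel = 11, hence Group A. [power: 9, tag: R, channel: 12] — channel = 12, hence Group A. [power: 10, tag: T, channel: 10] — channel = 10, hence Group A.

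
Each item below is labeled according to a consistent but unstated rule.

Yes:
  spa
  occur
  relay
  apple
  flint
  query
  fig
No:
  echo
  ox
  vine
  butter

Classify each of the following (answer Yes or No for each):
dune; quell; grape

No, Yes, Yes

Rule: odd length. This holds for each 'Yes' example and fails for each 'No' one.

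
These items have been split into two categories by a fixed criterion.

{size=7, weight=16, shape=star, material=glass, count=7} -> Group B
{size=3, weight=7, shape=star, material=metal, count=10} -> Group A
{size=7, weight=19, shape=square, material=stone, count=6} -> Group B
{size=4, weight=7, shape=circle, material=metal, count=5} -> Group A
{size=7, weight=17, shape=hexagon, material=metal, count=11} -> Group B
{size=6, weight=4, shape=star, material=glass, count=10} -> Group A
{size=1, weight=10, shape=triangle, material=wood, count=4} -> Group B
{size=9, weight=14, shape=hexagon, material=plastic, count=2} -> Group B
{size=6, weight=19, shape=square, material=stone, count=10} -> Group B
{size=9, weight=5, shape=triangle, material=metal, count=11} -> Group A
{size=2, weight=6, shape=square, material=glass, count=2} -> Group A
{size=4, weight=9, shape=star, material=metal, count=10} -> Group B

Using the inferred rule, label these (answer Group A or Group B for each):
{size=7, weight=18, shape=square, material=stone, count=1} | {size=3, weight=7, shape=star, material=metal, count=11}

The simplest hypothesis consistent with all the labels is: weight ≤ 7.
{size=7, weight=18, shape=square, material=stone, count=1}: Group B (weight = 18). {size=3, weight=7, shape=star, material=metal, count=11}: Group A (weight = 7).

Group B, Group A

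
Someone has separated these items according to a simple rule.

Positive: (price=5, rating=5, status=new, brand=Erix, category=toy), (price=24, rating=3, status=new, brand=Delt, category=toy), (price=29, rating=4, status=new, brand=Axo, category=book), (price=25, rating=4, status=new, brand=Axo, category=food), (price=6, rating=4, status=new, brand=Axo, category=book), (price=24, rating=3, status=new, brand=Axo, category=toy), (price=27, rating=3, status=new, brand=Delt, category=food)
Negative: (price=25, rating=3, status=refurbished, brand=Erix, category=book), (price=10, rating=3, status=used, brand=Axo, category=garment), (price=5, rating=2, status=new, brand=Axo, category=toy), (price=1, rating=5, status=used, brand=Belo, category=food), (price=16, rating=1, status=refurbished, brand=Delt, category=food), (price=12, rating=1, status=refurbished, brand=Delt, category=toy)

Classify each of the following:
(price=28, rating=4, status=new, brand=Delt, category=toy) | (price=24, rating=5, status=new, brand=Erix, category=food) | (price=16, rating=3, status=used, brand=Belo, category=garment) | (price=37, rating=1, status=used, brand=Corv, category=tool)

Positive, Positive, Negative, Negative

The pattern is that an item is 'Positive' exactly when: status is new AND rating ≥ 3.
(price=28, rating=4, status=new, brand=Delt, category=toy) → status is new, rating = 4 → Positive. (price=24, rating=5, status=new, brand=Erix, category=food) → status is new, rating = 5 → Positive. (price=16, rating=3, status=used, brand=Belo, category=garment) → status is used, rating = 3 → Negative. (price=37, rating=1, status=used, brand=Corv, category=tool) → status is used, rating = 1 → Negative.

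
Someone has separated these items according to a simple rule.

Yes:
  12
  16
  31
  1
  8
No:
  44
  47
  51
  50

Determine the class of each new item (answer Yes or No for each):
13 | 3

The simplest hypothesis consistent with all the labels is: at most 31.

Yes, Yes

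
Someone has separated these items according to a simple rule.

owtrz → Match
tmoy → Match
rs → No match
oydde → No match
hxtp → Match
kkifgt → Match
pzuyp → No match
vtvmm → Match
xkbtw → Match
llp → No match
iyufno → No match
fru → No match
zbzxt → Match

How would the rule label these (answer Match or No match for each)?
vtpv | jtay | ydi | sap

Match, Match, No match, No match

Looking at the examples, the only property every 'Match' case has and every 'No match' case lacks is: contains 't'.
vtpv: has 't' — meets the rule, so Match. jtay: has 't' — meets the rule, so Match. ydi: no 't' — lacks this property, so No match. sap: no 't' — lacks this property, so No match.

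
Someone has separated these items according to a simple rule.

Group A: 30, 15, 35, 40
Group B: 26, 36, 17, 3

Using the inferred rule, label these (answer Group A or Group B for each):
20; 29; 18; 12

Group A, Group B, Group B, Group B

All 'Group A' examples share one property — multiple of 5 — and every 'Group B' example lacks it.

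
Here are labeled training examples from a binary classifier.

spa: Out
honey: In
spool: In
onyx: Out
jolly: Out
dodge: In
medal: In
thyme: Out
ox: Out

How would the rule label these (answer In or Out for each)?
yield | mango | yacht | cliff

In, In, Out, Out

Every 'In' example satisfies: has ≥ 2 vowels. None of the 'Out' examples do.
yield: 2 vowels, matches → In.
mango: 2 vowels, matches → In.
yacht: 1 vowel, does not pass → Out.
cliff: 1 vowel, does not pass → Out.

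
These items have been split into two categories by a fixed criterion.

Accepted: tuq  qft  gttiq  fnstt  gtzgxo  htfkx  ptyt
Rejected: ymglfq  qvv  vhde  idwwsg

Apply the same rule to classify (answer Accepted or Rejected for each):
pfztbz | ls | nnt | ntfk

Checking candidate rules against both groups, what survives is: contains 't'.
pfztbz — has 't', hence Accepted.
ls — no 't', hence Rejected.
nnt — has 't', hence Accepted.
ntfk — has 't', hence Accepted.

Accepted, Rejected, Accepted, Accepted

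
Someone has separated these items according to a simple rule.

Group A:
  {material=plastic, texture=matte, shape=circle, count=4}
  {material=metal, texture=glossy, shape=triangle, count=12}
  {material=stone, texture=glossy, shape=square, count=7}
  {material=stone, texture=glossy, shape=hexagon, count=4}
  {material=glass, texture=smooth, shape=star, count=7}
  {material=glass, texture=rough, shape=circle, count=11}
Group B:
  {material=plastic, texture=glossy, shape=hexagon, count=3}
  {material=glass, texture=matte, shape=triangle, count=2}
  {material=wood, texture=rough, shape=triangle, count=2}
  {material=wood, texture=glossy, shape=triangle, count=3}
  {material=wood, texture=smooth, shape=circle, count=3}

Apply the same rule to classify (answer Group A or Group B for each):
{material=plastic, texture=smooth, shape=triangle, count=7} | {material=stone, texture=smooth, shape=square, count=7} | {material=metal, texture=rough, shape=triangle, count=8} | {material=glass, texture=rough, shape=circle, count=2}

Group A, Group A, Group A, Group B

The classifier is using: count ≥ 4.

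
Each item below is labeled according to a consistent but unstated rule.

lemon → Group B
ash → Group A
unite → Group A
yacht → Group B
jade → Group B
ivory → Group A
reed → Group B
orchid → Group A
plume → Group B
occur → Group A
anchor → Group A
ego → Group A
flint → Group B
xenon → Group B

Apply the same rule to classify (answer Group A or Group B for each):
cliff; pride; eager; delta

All 'Group A' examples share one property — starts with a vowel — and every 'Group B' example lacks it.
cliff — starts with 'c', hence Group B.
pride — starts with 'p', hence Group B.
eager — starts with 'e', hence Group A.
delta — starts with 'd', hence Group B.

Group B, Group B, Group A, Group B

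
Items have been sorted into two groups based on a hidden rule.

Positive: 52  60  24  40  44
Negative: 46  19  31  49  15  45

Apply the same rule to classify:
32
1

Checking candidate rules against both groups, what survives is: multiple of 4.

Positive, Negative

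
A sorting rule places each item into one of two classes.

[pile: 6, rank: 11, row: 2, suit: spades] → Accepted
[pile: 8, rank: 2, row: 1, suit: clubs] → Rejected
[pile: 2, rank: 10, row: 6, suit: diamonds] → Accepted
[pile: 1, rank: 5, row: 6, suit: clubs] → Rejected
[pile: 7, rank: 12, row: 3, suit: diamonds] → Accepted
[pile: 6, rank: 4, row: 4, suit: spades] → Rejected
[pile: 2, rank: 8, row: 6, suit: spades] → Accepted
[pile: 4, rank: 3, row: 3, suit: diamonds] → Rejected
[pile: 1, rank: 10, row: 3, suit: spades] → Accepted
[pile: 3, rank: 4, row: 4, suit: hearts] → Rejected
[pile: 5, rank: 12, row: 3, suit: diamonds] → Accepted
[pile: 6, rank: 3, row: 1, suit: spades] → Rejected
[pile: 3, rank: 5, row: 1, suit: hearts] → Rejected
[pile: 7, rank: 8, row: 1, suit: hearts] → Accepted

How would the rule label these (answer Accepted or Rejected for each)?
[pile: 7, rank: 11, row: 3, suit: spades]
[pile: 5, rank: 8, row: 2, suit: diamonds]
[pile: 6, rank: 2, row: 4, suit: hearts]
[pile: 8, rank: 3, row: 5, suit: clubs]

One predicate separates the groups cleanly: rank ≥ 8.

Accepted, Accepted, Rejected, Rejected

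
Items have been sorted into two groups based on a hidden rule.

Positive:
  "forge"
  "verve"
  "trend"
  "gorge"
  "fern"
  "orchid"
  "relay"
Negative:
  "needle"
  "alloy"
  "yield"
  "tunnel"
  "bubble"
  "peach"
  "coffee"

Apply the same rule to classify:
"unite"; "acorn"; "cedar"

Comparing the two groups points to one rule — contains 'r'.
"unite" — no 'r', hence Negative. "acorn" — has 'r', hence Positive. "cedar" — has 'r', hence Positive.

Negative, Positive, Positive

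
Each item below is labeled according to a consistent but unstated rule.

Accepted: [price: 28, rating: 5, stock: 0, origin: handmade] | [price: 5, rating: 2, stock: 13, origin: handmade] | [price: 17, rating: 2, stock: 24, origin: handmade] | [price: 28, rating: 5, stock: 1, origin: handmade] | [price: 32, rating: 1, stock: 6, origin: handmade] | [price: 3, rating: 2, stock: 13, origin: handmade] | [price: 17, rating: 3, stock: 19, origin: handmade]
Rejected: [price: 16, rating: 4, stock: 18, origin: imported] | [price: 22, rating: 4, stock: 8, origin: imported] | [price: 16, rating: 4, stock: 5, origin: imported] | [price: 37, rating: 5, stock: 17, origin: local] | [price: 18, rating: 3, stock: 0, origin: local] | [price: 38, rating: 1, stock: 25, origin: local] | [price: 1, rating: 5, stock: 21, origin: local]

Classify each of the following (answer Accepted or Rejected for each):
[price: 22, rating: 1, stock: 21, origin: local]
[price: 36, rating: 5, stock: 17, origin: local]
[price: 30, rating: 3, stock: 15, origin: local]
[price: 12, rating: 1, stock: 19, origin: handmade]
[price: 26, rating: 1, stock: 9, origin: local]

A rule that fits every label: origin is handmade — true of each 'Accepted' example, false of each 'Rejected' one.

Rejected, Rejected, Rejected, Accepted, Rejected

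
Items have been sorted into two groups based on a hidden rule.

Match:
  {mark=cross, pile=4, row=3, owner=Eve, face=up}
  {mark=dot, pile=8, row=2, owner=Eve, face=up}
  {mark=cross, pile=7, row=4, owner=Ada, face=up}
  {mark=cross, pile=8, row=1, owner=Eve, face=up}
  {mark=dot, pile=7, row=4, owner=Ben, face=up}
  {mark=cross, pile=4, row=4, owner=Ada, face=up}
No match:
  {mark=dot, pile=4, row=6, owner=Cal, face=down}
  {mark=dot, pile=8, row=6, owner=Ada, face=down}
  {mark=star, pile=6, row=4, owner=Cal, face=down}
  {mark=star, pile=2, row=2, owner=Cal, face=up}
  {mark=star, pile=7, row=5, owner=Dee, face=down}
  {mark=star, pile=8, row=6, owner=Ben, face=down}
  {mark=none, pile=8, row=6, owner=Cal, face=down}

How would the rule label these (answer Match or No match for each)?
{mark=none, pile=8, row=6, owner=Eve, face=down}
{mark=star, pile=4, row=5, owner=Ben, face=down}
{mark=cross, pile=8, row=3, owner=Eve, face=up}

A rule that fits every label: face is up AND pile ≥ 4 — true of each 'Match' example, false of each 'No match' one.

No match, No match, Match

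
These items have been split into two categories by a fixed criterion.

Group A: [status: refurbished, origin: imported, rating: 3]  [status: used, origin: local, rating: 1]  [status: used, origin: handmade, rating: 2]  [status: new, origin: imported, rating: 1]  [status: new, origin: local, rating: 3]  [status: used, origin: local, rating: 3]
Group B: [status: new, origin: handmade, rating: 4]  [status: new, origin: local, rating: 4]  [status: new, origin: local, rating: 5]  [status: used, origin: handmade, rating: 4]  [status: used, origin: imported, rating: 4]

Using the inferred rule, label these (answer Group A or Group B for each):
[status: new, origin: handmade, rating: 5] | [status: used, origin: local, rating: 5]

Group B, Group B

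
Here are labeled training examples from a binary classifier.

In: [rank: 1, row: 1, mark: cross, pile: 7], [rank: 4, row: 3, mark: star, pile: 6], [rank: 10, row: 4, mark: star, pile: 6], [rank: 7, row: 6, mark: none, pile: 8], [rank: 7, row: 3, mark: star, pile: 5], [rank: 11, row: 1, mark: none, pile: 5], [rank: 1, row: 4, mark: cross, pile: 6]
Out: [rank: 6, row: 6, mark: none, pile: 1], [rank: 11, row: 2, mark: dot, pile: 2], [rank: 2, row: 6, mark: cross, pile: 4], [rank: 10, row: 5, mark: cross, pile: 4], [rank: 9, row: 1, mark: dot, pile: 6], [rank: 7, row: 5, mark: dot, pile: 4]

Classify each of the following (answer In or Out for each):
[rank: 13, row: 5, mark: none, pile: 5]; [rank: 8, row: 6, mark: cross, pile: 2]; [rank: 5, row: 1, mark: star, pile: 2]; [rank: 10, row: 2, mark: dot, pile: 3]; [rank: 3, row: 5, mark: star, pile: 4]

'In' ⟺ rank ≠ 9 AND pile ≥ 5.
[rank: 13, row: 5, mark: none, pile: 5]: rank = 13, pile = 5 — meets the rule, so In. [rank: 8, row: 6, mark: cross, pile: 2]: rank = 8, pile = 2 — does not satisfy this, so Out. [rank: 5, row: 1, mark: star, pile: 2]: rank = 5, pile = 2 — does not satisfy this, so Out. [rank: 10, row: 2, mark: dot, pile: 3]: rank = 10, pile = 3 — does not satisfy this, so Out. [rank: 3, row: 5, mark: star, pile: 4]: rank = 3, pile = 4 — does not satisfy this, so Out.

In, Out, Out, Out, Out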